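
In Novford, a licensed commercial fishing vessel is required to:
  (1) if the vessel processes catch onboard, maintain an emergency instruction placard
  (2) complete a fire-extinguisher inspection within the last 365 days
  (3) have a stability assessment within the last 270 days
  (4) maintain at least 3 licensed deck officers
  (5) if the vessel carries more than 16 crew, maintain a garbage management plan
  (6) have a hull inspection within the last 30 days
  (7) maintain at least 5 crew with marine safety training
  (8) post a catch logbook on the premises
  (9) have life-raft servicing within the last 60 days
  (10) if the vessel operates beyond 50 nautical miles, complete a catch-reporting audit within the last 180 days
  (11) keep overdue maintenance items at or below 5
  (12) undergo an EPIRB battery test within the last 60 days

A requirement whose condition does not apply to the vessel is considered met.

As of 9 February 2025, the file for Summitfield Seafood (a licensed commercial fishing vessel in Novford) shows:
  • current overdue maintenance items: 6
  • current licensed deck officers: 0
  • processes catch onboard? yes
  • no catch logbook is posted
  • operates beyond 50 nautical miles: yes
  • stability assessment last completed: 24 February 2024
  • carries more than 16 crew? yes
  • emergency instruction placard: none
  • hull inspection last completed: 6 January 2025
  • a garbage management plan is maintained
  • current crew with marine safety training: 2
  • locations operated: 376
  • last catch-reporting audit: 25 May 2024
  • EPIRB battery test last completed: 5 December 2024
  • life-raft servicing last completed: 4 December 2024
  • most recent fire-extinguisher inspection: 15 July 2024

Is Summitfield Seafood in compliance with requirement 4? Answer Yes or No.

4. licensed deck officers 0 < 3 → not met

No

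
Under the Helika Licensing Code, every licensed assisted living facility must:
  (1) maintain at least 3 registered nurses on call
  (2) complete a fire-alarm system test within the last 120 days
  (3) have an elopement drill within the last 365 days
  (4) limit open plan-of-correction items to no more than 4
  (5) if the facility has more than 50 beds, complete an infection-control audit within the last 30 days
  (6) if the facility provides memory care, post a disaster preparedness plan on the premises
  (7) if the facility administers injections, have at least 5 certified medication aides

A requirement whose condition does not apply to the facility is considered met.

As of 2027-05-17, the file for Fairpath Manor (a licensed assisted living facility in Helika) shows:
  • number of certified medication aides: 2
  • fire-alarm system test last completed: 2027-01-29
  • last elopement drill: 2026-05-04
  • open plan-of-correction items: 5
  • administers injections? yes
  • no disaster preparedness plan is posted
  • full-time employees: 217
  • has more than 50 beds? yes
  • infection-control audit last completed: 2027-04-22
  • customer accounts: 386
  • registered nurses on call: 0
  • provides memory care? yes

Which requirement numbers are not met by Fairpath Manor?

1, 3, 4, 6, 7

1. registered nurses on call 0 < 3 → not met
2. fire-alarm system test 108 days ago vs limit 120 → met
3. elopement drill 378 days ago vs limit 365 → not met
4. open plan-of-correction items 5 > 4 → not met
5. condition 'has more than 50 beds' holds; infection-control audit 25 days ago vs limit 30 → met
6. condition 'provides memory care' holds; disaster preparedness plan absent → not met
7. condition 'administers injections' holds; certified medication aides 2 < 5 → not met
Not met: 1, 3, 4, 6, 7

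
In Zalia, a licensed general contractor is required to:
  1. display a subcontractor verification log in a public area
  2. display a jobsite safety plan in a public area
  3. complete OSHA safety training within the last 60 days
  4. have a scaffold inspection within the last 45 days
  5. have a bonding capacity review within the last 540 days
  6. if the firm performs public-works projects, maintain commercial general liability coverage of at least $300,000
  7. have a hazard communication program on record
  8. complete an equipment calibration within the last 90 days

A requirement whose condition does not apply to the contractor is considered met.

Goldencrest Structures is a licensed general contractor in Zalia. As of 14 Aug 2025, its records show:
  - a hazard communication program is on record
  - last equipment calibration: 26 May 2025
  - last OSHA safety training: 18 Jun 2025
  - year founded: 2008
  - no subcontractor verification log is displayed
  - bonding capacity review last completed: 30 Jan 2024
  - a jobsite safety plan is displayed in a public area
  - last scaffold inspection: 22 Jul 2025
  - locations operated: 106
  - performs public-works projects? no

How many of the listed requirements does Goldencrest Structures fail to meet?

2

1. subcontractor verification log absent → not met
2. jobsite safety plan present → met
3. OSHA safety training 57 days ago vs limit 60 → met
4. scaffold inspection 23 days ago vs limit 45 → met
5. bonding capacity review 562 days ago vs limit 540 → not met
6. condition 'performs public-works projects' does not hold → requirement n/a → met
7. hazard communication program present → met
8. equipment calibration 80 days ago vs limit 90 → met
Not met: 2 of 8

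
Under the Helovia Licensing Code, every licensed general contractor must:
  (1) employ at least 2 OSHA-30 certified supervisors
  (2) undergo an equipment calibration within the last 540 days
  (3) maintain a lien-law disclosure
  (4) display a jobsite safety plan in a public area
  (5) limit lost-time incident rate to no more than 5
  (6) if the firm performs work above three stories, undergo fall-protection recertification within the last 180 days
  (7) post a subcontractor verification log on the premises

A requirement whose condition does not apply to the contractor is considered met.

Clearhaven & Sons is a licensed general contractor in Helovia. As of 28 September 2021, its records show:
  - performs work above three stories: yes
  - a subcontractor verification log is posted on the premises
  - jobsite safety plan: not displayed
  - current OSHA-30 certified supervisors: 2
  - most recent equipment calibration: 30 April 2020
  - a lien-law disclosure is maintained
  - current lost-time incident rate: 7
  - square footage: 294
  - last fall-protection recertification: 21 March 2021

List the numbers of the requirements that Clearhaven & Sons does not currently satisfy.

1. OSHA-30 certified supervisors 2 ≥ 2 → met
2. equipment calibration 516 days ago vs limit 540 → met
3. lien-law disclosure present → met
4. jobsite safety plan absent → not met
5. lost-time incident rate 7 > 5 → not met
6. condition 'performs work above three stories' holds; fall-protection recertification 191 days ago vs limit 180 → not met
7. subcontractor verification log present → met
Not met: 4, 5, 6

4, 5, 6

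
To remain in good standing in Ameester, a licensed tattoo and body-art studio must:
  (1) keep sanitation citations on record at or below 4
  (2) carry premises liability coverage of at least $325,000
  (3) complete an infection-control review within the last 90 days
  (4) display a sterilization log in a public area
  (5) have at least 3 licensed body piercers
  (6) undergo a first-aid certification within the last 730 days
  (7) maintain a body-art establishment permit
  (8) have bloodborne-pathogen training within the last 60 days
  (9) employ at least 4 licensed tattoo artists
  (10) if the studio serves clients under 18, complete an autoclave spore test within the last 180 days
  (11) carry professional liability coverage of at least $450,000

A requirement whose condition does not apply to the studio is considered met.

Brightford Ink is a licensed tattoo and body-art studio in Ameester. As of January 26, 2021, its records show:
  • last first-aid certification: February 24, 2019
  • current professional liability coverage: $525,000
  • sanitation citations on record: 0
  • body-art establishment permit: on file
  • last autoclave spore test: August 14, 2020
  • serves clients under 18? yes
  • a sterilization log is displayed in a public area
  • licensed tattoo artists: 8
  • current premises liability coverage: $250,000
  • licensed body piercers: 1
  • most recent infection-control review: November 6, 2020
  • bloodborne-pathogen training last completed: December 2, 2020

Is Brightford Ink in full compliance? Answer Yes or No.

1. sanitation citations on record 0 ≤ 4 → met
2. premises liability coverage $250,000 < $325,000 → not met
3. infection-control review 81 days ago vs limit 90 → met
4. sterilization log present → met
5. licensed body piercers 1 < 3 → not met
6. first-aid certification 702 days ago vs limit 730 → met
7. body-art establishment permit present → met
8. bloodborne-pathogen training 55 days ago vs limit 60 → met
9. licensed tattoo artists 8 ≥ 4 → met
10. condition 'serves clients under 18' holds; autoclave spore test 165 days ago vs limit 180 → met
11. professional liability coverage $525,000 ≥ $450,000 → met
Not met: 2, 5

No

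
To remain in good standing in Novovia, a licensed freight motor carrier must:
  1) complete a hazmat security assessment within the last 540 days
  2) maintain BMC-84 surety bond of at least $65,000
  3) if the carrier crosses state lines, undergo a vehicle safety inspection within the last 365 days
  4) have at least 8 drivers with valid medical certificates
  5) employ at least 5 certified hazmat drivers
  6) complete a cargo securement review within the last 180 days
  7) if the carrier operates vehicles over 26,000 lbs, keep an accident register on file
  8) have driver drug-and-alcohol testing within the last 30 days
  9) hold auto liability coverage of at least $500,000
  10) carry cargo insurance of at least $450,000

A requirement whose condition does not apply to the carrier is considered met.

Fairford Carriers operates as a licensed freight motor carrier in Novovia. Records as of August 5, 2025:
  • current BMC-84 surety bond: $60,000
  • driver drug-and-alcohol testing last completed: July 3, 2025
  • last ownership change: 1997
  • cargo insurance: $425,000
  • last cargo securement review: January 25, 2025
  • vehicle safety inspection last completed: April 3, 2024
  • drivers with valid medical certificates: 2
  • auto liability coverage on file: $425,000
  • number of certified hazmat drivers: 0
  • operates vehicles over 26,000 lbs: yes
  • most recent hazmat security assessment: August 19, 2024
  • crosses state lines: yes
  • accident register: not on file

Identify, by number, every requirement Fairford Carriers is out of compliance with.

2, 3, 4, 5, 6, 7, 8, 9, 10

1. hazmat security assessment 351 days ago vs limit 540 → met
2. BMC-84 surety bond $60,000 < $65,000 → not met
3. condition 'crosses state lines' holds; vehicle safety inspection 489 days ago vs limit 365 → not met
4. drivers with valid medical certificates 2 < 8 → not met
5. certified hazmat drivers 0 < 5 → not met
6. cargo securement review 192 days ago vs limit 180 → not met
7. condition 'operates vehicles over 26,000 lbs' holds; accident register absent → not met
8. driver drug-and-alcohol testing 33 days ago vs limit 30 → not met
9. auto liability coverage $425,000 < $500,000 → not met
10. cargo insurance $425,000 < $450,000 → not met
Not met: 2, 3, 4, 5, 6, 7, 8, 9, 10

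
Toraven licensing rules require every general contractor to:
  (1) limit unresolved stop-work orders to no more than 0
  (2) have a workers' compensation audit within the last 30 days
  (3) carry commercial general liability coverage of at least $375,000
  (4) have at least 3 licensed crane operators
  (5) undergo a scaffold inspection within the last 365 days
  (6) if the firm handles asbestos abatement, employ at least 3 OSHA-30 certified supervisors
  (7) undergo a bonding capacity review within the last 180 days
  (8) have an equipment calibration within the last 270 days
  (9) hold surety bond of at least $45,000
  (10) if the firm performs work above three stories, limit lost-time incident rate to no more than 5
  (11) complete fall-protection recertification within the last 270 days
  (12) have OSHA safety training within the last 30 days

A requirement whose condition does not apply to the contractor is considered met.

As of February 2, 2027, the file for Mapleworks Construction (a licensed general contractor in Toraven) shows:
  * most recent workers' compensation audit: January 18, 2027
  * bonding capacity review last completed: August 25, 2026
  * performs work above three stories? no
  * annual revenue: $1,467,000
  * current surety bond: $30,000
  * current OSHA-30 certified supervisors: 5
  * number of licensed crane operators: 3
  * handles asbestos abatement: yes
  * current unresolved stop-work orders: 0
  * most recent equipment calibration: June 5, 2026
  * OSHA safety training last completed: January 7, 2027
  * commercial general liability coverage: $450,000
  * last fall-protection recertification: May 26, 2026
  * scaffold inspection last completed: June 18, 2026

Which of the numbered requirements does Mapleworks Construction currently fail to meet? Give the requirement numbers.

9

1. unresolved stop-work orders 0 ≤ 0 → met
2. workers' compensation audit 15 days ago vs limit 30 → met
3. commercial general liability coverage $450,000 ≥ $375,000 → met
4. licensed crane operators 3 ≥ 3 → met
5. scaffold inspection 229 days ago vs limit 365 → met
6. condition 'handles asbestos abatement' holds; OSHA-30 certified supervisors 5 ≥ 3 → met
7. bonding capacity review 161 days ago vs limit 180 → met
8. equipment calibration 242 days ago vs limit 270 → met
9. surety bond $30,000 < $45,000 → not met
10. condition 'performs work above three stories' does not hold → requirement n/a → met
11. fall-protection recertification 252 days ago vs limit 270 → met
12. OSHA safety training 26 days ago vs limit 30 → met
Not met: 9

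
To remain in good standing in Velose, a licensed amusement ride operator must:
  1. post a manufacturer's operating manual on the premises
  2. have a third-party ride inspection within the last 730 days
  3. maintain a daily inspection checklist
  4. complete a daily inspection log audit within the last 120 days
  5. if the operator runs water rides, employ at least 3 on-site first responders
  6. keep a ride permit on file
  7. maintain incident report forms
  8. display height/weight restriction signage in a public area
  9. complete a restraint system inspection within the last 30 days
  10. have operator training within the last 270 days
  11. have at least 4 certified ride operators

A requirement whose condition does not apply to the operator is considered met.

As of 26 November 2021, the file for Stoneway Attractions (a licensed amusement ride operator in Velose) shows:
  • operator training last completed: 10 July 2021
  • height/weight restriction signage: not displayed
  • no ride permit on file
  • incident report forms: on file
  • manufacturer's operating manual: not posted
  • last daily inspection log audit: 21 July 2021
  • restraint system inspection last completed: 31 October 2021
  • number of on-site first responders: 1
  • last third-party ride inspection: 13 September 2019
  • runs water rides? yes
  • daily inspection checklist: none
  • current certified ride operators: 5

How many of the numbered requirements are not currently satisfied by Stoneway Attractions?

7

1. manufacturer's operating manual absent → not met
2. third-party ride inspection 805 days ago vs limit 730 → not met
3. daily inspection checklist absent → not met
4. daily inspection log audit 128 days ago vs limit 120 → not met
5. condition 'runs water rides' holds; on-site first responders 1 < 3 → not met
6. ride permit absent → not met
7. incident report forms present → met
8. height/weight restriction signage absent → not met
9. restraint system inspection 26 days ago vs limit 30 → met
10. operator training 139 days ago vs limit 270 → met
11. certified ride operators 5 ≥ 4 → met
Not met: 7 of 11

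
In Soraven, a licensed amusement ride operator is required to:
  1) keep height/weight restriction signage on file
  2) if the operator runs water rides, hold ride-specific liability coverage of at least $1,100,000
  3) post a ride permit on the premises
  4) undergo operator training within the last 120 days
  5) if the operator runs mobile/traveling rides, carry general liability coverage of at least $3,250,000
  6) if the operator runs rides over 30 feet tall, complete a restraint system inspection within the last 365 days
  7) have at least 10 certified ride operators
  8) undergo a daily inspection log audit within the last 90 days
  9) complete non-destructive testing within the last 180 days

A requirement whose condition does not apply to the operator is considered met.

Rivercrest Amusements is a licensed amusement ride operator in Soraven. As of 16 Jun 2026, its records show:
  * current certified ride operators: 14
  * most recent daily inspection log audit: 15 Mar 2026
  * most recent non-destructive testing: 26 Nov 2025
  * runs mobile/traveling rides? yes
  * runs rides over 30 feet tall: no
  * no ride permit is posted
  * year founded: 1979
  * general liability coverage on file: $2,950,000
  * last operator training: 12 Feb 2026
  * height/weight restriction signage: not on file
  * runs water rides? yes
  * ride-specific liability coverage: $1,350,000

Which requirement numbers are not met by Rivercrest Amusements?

1, 3, 4, 5, 8, 9

1. height/weight restriction signage absent → not met
2. condition 'runs water rides' holds; ride-specific liability coverage $1,350,000 ≥ $1,100,000 → met
3. ride permit absent → not met
4. operator training 124 days ago vs limit 120 → not met
5. condition 'runs mobile/traveling rides' holds; general liability coverage $2,950,000 < $3,250,000 → not met
6. condition 'runs rides over 30 feet tall' does not hold → requirement n/a → met
7. certified ride operators 14 ≥ 10 → met
8. daily inspection log audit 93 days ago vs limit 90 → not met
9. non-destructive testing 202 days ago vs limit 180 → not met
Not met: 1, 3, 4, 5, 8, 9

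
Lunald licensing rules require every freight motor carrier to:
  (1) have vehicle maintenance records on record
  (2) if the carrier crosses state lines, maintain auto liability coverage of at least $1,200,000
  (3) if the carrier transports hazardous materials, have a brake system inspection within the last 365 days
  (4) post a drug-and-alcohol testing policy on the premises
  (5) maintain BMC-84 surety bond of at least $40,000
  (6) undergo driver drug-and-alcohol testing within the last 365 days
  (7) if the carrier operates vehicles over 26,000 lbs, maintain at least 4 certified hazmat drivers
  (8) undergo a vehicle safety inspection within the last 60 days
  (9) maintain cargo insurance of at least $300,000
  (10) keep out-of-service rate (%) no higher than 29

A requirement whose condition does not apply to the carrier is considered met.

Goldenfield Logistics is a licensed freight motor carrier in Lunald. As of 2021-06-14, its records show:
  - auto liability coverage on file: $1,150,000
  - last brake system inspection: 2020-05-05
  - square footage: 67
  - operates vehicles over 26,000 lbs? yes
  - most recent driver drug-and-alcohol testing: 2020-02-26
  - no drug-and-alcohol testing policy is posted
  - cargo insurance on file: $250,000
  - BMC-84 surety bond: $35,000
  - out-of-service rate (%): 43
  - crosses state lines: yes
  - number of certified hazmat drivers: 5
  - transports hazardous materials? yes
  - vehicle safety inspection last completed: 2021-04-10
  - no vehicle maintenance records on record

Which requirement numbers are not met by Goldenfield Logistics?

1, 2, 3, 4, 5, 6, 8, 9, 10

1. vehicle maintenance records absent → not met
2. condition 'crosses state lines' holds; auto liability coverage $1,150,000 < $1,200,000 → not met
3. condition 'transports hazardous materials' holds; brake system inspection 405 days ago vs limit 365 → not met
4. drug-and-alcohol testing policy absent → not met
5. BMC-84 surety bond $35,000 < $40,000 → not met
6. driver drug-and-alcohol testing 474 days ago vs limit 365 → not met
7. condition 'operates vehicles over 26,000 lbs' holds; certified hazmat drivers 5 ≥ 4 → met
8. vehicle safety inspection 65 days ago vs limit 60 → not met
9. cargo insurance $250,000 < $300,000 → not met
10. out-of-service rate (%) 43 > 29 → not met
Not met: 1, 2, 3, 4, 5, 6, 8, 9, 10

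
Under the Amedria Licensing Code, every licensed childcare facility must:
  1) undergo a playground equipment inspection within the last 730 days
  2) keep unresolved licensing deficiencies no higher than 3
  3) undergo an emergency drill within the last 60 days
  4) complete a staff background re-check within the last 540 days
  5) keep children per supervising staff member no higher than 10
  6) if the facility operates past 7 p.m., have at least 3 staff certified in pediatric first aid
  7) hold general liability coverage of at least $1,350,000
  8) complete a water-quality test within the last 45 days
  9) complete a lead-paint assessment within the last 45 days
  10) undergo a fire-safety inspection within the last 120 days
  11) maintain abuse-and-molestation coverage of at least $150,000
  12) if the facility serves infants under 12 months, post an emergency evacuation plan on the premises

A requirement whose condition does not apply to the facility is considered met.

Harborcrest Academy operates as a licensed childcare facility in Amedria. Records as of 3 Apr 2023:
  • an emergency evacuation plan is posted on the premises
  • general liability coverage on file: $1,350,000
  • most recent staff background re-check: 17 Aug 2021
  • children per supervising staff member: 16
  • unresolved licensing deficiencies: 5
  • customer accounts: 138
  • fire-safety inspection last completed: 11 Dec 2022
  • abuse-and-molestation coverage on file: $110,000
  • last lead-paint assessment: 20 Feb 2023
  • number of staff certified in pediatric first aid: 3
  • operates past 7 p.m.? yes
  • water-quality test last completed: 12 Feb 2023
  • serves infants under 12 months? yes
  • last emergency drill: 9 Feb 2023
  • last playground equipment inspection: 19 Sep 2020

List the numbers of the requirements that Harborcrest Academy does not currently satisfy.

1, 2, 4, 5, 8, 11

1. playground equipment inspection 926 days ago vs limit 730 → not met
2. unresolved licensing deficiencies 5 > 3 → not met
3. emergency drill 53 days ago vs limit 60 → met
4. staff background re-check 594 days ago vs limit 540 → not met
5. children per supervising staff member 16 > 10 → not met
6. condition 'operates past 7 p.m.' holds; staff certified in pediatric first aid 3 ≥ 3 → met
7. general liability coverage $1,350,000 ≥ $1,350,000 → met
8. water-quality test 50 days ago vs limit 45 → not met
9. lead-paint assessment 42 days ago vs limit 45 → met
10. fire-safety inspection 113 days ago vs limit 120 → met
11. abuse-and-molestation coverage $110,000 < $150,000 → not met
12. condition 'serves infants under 12 months' holds; emergency evacuation plan present → met
Not met: 1, 2, 4, 5, 8, 11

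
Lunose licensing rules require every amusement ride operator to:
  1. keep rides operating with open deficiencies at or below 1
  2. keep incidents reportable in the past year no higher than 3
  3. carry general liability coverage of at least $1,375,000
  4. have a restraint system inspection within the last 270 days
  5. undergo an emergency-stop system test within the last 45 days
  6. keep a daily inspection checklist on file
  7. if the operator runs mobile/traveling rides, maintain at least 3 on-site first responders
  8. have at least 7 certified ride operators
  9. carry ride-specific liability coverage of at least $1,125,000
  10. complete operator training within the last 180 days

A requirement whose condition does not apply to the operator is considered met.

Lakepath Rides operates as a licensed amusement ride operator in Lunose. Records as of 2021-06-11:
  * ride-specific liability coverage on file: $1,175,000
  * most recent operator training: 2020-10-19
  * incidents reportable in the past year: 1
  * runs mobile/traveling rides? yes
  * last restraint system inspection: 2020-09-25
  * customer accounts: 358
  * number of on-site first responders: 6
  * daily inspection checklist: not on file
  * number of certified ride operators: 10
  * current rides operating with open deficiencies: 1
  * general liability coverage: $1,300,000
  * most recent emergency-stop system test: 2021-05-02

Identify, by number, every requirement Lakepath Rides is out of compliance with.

1. rides operating with open deficiencies 1 ≤ 1 → met
2. incidents reportable in the past year 1 ≤ 3 → met
3. general liability coverage $1,300,000 < $1,375,000 → not met
4. restraint system inspection 259 days ago vs limit 270 → met
5. emergency-stop system test 40 days ago vs limit 45 → met
6. daily inspection checklist absent → not met
7. condition 'runs mobile/traveling rides' holds; on-site first responders 6 ≥ 3 → met
8. certified ride operators 10 ≥ 7 → met
9. ride-specific liability coverage $1,175,000 ≥ $1,125,000 → met
10. operator training 235 days ago vs limit 180 → not met
Not met: 3, 6, 10

3, 6, 10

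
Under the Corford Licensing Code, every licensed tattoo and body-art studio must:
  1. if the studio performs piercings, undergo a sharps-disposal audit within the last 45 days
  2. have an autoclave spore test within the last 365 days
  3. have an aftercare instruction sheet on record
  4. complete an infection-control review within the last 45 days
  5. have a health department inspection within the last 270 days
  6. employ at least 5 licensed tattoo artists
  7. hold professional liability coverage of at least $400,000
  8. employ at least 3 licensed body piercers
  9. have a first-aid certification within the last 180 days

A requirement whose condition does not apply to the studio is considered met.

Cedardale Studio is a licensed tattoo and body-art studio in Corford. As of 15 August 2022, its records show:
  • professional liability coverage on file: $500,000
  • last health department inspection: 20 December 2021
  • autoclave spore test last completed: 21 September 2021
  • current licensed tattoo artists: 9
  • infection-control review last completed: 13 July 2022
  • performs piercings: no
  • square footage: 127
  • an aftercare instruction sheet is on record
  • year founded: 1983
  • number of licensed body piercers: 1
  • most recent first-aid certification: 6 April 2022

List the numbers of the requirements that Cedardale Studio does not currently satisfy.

1. condition 'performs piercings' does not hold → requirement n/a → met
2. autoclave spore test 328 days ago vs limit 365 → met
3. aftercare instruction sheet present → met
4. infection-control review 33 days ago vs limit 45 → met
5. health department inspection 238 days ago vs limit 270 → met
6. licensed tattoo artists 9 ≥ 5 → met
7. professional liability coverage $500,000 ≥ $400,000 → met
8. licensed body piercers 1 < 3 → not met
9. first-aid certification 131 days ago vs limit 180 → met
Not met: 8

8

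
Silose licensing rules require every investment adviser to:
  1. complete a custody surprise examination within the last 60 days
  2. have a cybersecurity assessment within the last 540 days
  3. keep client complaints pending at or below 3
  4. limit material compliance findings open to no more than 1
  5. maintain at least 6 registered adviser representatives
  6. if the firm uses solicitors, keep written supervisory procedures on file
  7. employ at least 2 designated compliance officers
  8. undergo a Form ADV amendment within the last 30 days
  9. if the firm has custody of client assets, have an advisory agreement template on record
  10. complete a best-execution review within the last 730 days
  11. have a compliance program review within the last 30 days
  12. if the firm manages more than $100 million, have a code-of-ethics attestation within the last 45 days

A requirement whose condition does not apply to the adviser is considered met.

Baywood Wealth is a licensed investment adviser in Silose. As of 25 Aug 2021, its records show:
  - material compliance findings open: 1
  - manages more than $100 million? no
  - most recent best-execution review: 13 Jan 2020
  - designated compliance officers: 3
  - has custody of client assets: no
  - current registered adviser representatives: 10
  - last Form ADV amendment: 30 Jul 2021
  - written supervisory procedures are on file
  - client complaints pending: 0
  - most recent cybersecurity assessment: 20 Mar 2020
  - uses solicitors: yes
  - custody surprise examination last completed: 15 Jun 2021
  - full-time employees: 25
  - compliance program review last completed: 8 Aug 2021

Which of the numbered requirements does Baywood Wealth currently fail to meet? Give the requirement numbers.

1. custody surprise examination 71 days ago vs limit 60 → not met
2. cybersecurity assessment 523 days ago vs limit 540 → met
3. client complaints pending 0 ≤ 3 → met
4. material compliance findings open 1 ≤ 1 → met
5. registered adviser representatives 10 ≥ 6 → met
6. condition 'uses solicitors' holds; written supervisory procedures present → met
7. designated compliance officers 3 ≥ 2 → met
8. Form ADV amendment 26 days ago vs limit 30 → met
9. condition 'has custody of client assets' does not hold → requirement n/a → met
10. best-execution review 590 days ago vs limit 730 → met
11. compliance program review 17 days ago vs limit 30 → met
12. condition 'manages more than $100 million' does not hold → requirement n/a → met
Not met: 1

1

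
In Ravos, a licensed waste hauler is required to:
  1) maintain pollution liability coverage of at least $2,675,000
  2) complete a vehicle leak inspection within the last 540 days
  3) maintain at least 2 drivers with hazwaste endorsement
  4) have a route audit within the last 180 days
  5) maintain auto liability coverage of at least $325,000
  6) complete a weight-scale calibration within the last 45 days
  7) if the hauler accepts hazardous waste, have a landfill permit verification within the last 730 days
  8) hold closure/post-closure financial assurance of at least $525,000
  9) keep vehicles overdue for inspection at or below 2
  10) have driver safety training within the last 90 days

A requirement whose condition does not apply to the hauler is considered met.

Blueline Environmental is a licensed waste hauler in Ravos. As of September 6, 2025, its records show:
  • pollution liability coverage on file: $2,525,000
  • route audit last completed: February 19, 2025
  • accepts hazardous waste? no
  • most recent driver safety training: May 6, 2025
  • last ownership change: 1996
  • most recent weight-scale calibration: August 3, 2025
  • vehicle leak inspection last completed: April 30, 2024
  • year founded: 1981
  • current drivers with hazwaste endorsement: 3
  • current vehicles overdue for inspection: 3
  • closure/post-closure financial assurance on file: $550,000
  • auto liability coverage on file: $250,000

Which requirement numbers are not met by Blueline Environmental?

1. pollution liability coverage $2,525,000 < $2,675,000 → not met
2. vehicle leak inspection 494 days ago vs limit 540 → met
3. drivers with hazwaste endorsement 3 ≥ 2 → met
4. route audit 199 days ago vs limit 180 → not met
5. auto liability coverage $250,000 < $325,000 → not met
6. weight-scale calibration 34 days ago vs limit 45 → met
7. condition 'accepts hazardous waste' does not hold → requirement n/a → met
8. closure/post-closure financial assurance $550,000 ≥ $525,000 → met
9. vehicles overdue for inspection 3 > 2 → not met
10. driver safety training 123 days ago vs limit 90 → not met
Not met: 1, 4, 5, 9, 10

1, 4, 5, 9, 10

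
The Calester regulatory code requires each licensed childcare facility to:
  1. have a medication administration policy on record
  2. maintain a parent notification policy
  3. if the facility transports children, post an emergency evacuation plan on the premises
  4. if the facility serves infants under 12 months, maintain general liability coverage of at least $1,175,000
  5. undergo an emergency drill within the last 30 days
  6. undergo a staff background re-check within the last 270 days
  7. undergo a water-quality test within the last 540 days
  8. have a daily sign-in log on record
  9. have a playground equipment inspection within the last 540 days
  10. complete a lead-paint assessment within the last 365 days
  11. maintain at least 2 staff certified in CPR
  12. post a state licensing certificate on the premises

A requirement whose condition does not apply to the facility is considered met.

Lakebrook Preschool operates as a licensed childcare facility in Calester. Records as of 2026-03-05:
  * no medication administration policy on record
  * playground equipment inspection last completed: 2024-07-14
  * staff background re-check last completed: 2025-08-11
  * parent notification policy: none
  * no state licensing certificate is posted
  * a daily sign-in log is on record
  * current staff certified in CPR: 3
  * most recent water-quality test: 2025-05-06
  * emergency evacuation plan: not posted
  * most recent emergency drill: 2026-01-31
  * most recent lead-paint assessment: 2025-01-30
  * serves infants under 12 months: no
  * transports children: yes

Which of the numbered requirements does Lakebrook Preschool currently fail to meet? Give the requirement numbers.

1. medication administration policy absent → not met
2. parent notification policy absent → not met
3. condition 'transports children' holds; emergency evacuation plan absent → not met
4. condition 'serves infants under 12 months' does not hold → requirement n/a → met
5. emergency drill 33 days ago vs limit 30 → not met
6. staff background re-check 206 days ago vs limit 270 → met
7. water-quality test 303 days ago vs limit 540 → met
8. daily sign-in log present → met
9. playground equipment inspection 599 days ago vs limit 540 → not met
10. lead-paint assessment 399 days ago vs limit 365 → not met
11. staff certified in CPR 3 ≥ 2 → met
12. state licensing certificate absent → not met
Not met: 1, 2, 3, 5, 9, 10, 12

1, 2, 3, 5, 9, 10, 12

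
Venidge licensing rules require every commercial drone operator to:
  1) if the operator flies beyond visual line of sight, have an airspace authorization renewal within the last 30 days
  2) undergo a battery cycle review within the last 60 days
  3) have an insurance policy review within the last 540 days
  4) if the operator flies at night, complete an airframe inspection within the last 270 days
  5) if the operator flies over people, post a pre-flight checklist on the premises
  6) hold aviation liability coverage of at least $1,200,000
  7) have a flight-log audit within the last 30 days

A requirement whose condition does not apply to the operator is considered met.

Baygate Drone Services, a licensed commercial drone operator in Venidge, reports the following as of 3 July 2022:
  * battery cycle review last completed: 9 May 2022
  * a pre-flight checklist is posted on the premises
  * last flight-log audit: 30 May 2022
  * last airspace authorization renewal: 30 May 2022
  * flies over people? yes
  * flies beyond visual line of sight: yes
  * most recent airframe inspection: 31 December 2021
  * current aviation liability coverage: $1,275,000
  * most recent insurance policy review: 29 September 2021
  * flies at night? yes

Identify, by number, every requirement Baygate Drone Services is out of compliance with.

1. condition 'flies beyond visual line of sight' holds; airspace authorization renewal 34 days ago vs limit 30 → not met
2. battery cycle review 55 days ago vs limit 60 → met
3. insurance policy review 277 days ago vs limit 540 → met
4. condition 'flies at night' holds; airframe inspection 184 days ago vs limit 270 → met
5. condition 'flies over people' holds; pre-flight checklist present → met
6. aviation liability coverage $1,275,000 ≥ $1,200,000 → met
7. flight-log audit 34 days ago vs limit 30 → not met
Not met: 1, 7

1, 7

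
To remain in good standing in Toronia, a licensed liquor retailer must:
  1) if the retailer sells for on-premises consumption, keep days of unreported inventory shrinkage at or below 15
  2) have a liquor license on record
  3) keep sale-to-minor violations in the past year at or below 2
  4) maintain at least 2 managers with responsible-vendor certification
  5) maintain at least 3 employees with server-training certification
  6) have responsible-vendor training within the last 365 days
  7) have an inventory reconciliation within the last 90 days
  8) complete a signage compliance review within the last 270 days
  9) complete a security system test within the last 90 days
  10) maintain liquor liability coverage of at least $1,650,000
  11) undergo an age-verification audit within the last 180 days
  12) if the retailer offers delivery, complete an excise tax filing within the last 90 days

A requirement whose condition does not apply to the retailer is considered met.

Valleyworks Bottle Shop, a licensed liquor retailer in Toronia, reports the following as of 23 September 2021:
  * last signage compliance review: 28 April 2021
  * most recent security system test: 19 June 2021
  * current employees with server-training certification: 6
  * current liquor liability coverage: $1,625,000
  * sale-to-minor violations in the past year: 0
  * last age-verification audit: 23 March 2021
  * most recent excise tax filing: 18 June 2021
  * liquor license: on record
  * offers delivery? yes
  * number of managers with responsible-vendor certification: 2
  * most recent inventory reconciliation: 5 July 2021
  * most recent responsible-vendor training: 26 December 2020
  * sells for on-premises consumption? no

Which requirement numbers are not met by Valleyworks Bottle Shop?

1. condition 'sells for on-premises consumption' does not hold → requirement n/a → met
2. liquor license present → met
3. sale-to-minor violations in the past year 0 ≤ 2 → met
4. managers with responsible-vendor certification 2 ≥ 2 → met
5. employees with server-training certification 6 ≥ 3 → met
6. responsible-vendor training 271 days ago vs limit 365 → met
7. inventory reconciliation 80 days ago vs limit 90 → met
8. signage compliance review 148 days ago vs limit 270 → met
9. security system test 96 days ago vs limit 90 → not met
10. liquor liability coverage $1,625,000 < $1,650,000 → not met
11. age-verification audit 184 days ago vs limit 180 → not met
12. condition 'offers delivery' holds; excise tax filing 97 days ago vs limit 90 → not met
Not met: 9, 10, 11, 12

9, 10, 11, 12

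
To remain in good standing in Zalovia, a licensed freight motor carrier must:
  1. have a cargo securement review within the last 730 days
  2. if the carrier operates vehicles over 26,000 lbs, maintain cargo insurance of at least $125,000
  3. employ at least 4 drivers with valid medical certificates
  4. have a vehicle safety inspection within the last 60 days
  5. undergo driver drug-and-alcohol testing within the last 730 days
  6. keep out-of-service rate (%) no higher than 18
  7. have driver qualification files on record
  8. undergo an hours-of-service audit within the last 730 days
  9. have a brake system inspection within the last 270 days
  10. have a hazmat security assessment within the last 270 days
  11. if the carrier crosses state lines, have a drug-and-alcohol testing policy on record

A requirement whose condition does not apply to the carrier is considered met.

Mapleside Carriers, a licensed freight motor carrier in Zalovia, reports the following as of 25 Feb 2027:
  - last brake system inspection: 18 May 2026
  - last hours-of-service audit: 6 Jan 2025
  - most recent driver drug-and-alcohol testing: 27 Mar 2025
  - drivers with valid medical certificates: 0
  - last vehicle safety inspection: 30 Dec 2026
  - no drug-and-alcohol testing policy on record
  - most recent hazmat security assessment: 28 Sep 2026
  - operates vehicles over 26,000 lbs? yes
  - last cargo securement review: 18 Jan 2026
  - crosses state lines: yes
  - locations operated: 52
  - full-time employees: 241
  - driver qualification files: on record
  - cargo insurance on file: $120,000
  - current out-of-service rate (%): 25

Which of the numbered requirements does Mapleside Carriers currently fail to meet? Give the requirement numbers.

2, 3, 6, 8, 9, 11

1. cargo securement review 403 days ago vs limit 730 → met
2. condition 'operates vehicles over 26,000 lbs' holds; cargo insurance $120,000 < $125,000 → not met
3. drivers with valid medical certificates 0 < 4 → not met
4. vehicle safety inspection 57 days ago vs limit 60 → met
5. driver drug-and-alcohol testing 700 days ago vs limit 730 → met
6. out-of-service rate (%) 25 > 18 → not met
7. driver qualification files present → met
8. hours-of-service audit 780 days ago vs limit 730 → not met
9. brake system inspection 283 days ago vs limit 270 → not met
10. hazmat security assessment 150 days ago vs limit 270 → met
11. condition 'crosses state lines' holds; drug-and-alcohol testing policy absent → not met
Not met: 2, 3, 6, 8, 9, 11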